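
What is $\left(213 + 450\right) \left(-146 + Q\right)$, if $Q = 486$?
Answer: $225420$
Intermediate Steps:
$\left(213 + 450\right) \left(-146 + Q\right) = \left(213 + 450\right) \left(-146 + 486\right) = 663 \cdot 340 = 225420$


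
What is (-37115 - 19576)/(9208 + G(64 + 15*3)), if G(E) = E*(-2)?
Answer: -56691/8990 ≈ -6.3060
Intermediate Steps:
G(E) = -2*E
(-37115 - 19576)/(9208 + G(64 + 15*3)) = (-37115 - 19576)/(9208 - 2*(64 + 15*3)) = -56691/(9208 - 2*(64 + 45)) = -56691/(9208 - 2*109) = -56691/(9208 - 218) = -56691/8990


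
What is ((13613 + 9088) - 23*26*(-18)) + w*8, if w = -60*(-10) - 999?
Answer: 30273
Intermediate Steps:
w = -399 (w = 600 - 999 = -399)
((13613 + 9088) - 23*26*(-18)) + w*8 = ((13613 + 9088) - 23*26*(-18)) - 399*8 = (22701 - 598*(-18)) - 3192 = (22701 + 10764) - 3192 = 33465 - 3192 = 30273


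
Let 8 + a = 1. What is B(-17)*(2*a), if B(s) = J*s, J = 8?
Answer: 1904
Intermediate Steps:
B(s) = 8*s
a = -7 (a = -8 + 1 = -7)
B(-17)*(2*a) = (8*(-17))*(2*(-7)) = -136*(-14) = 1904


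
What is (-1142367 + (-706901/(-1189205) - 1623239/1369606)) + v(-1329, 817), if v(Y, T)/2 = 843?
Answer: -1857876361378783619/1628742303230 ≈ -1.1407e+6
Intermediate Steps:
v(Y, T) = 1686 (v(Y, T) = 2*843 = 1686)
(-1142367 + (-706901/(-1189205) - 1623239/1369606)) + v(-1329, 817) = (-1142367 + (-706901/(-1189205) - 1623239/1369606)) + 1686 = (-1142367 + (-706901*(-1/1189205) - 1623239*1/1369606)) + 1686 = (-1142367 + (706901/1189205 - 1623239/1369606)) + 1686 = (-1142367 - 962188083989/1628742303230) + 1686 = -1860622420902029399/1628742303230 + 1686 = -1857876361378783619/1628742303230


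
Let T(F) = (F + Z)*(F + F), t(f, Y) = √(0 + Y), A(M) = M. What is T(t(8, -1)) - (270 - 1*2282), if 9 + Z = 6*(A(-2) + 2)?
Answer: 2010 - 18*I ≈ 2010.0 - 18.0*I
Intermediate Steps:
Z = -9 (Z = -9 + 6*(-2 + 2) = -9 + 6*0 = -9 + 0 = -9)
t(f, Y) = √Y
T(F) = 2*F*(-9 + F) (T(F) = (F - 9)*(F + F) = (-9 + F)*(2*F) = 2*F*(-9 + F))
T(t(8, -1)) - (270 - 1*2282) = 2*√(-1)*(-9 + √(-1)) - (270 - 1*2282) = 2*I*(-9 + I) - (270 - 2282) = 2*I*(-9 + I) - 1*(-2012) = 2*I*(-9 + I) + 2012 = 2012 + 2*I*(-9 + I)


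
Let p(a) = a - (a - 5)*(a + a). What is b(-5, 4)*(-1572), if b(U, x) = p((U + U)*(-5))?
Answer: 6995400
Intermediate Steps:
p(a) = a - 2*a*(-5 + a) (p(a) = a - (-5 + a)*2*a = a - 2*a*(-5 + a))
b(U, x) = -10*U*(11 + 20*U) (b(U, x) = ((U + U)*(-5))*(11 - 2*(U + U)*(-5)) = ((2*U)*(-5))*(11 - 2*2*U*(-5)) = (-10*U)*(11 - (-20)*U) = (-10*U)*(11 + 20*U) = -10*U*(11 + 20*U))
b(-5, 4)*(-1572) = (10*(-5)*(-11 - 20*(-5)))*(-1572) = (10*(-5)*(-11 + 100))*(-1572) = (10*(-5)*89)*(-1572) = -4450*(-1572) = 6995400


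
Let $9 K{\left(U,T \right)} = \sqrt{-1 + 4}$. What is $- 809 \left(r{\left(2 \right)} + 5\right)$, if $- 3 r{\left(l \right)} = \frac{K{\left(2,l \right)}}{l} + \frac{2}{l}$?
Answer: $- \frac{11326}{3} + \frac{809 \sqrt{3}}{54} \approx -3749.4$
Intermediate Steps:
$K{\left(U,T \right)} = \frac{\sqrt{3}}{9}$ ($K{\left(U,T \right)} = \frac{\sqrt{-1 + 4}}{9} = \frac{\sqrt{3}}{9}$)
$r{\left(l \right)} = - \frac{2}{3 l} - \frac{\sqrt{3}}{27 l}$ ($r{\left(l \right)} = - \frac{\frac{\frac{1}{9} \sqrt{3}}{l} + \frac{2}{l}}{3} = - \frac{\frac{\sqrt{3}}{9 l} + \frac{2}{l}}{3} = - \frac{\frac{2}{l} + \frac{\sqrt{3}}{9 l}}{3} = - \frac{2}{3 l} - \frac{\sqrt{3}}{27 l}$)
$- 809 \left(r{\left(2 \right)} + 5\right) = - 809 \left(\frac{-18 - \sqrt{3}}{27 \cdot 2} + 5\right) = - 809 \left(\frac{1}{27} \cdot \frac{1}{2} \left(-18 - \sqrt{3}\right) + 5\right) = - 809 \left(\left(- \frac{1}{3} - \frac{\sqrt{3}}{54}\right) + 5\right) = - 809 \left(\frac{14}{3} - \frac{\sqrt{3}}{54}\right) = - \frac{11326}{3} + \frac{809 \sqrt{3}}{54}$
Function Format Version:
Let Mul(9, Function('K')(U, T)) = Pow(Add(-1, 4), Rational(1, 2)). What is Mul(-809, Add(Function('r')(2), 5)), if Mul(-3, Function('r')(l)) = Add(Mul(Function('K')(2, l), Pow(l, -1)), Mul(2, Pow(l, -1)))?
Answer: Add(Rational(-11326, 3), Mul(Rational(809, 54), Pow(3, Rational(1, 2)))) ≈ -3749.4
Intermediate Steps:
Function('K')(U, T) = Mul(Rational(1, 9), Pow(3, Rational(1, 2))) (Function('K')(U, T) = Mul(Rational(1, 9), Pow(Add(-1, 4), Rational(1, 2))) = Mul(Rational(1, 9), Pow(3, Rational(1, 2))))
Function('r')(l) = Add(Mul(Rational(-2, 3), Pow(l, -1)), Mul(Rational(-1, 27), Pow(3, Rational(1, 2)), Pow(l, -1))) (Function('r')(l) = Mul(Rational(-1, 3), Add(Mul(Mul(Rational(1, 9), Pow(3, Rational(1, 2))), Pow(l, -1)), Mul(2, Pow(l, -1)))) = Mul(Rational(-1, 3), Add(Mul(Rational(1, 9), Pow(3, Rational(1, 2)), Pow(l, -1)), Mul(2, Pow(l, -1)))) = Mul(Rational(-1, 3), Add(Mul(2, Pow(l, -1)), Mul(Rational(1, 9), Pow(3, Rational(1, 2)), Pow(l, -1)))) = Add(Mul(Rational(-2, 3), Pow(l, -1)), Mul(Rational(-1, 27), Pow(3, Rational(1, 2)), Pow(l, -1))))
Mul(-809, Add(Function('r')(2), 5)) = Mul(-809, Add(Mul(Rational(1, 27), Pow(2, -1), Add(-18, Mul(-1, Pow(3, Rational(1, 2))))), 5)) = Mul(-809, Add(Mul(Rational(1, 27), Rational(1, 2), Add(-18, Mul(-1, Pow(3, Rational(1, 2))))), 5)) = Mul(-809, Add(Add(Rational(-1, 3), Mul(Rational(-1, 54), Pow(3, Rational(1, 2)))), 5)) = Mul(-809, Add(Rational(14, 3), Mul(Rational(-1, 54), Pow(3, Rational(1, 2))))) = Add(Rational(-11326, 3), Mul(Rational(809, 54), Pow(3, Rational(1, 2))))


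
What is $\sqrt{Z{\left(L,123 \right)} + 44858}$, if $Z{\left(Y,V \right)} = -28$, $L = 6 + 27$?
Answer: $\sqrt{44830} \approx 211.73$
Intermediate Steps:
$L = 33$
$\sqrt{Z{\left(L,123 \right)} + 44858} = \sqrt{-28 + 44858} = \sqrt{44830}$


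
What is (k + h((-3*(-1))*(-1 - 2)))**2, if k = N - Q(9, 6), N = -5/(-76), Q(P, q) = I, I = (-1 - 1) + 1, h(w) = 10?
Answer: 707281/5776 ≈ 122.45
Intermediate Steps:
I = -1 (I = -2 + 1 = -1)
Q(P, q) = -1
N = 5/76 (N = -5*(-1/76) = 5/76 ≈ 0.065789)
k = 81/76 (k = 5/76 - 1*(-1) = 5/76 + 1 = 81/76 ≈ 1.0658)
(k + h((-3*(-1))*(-1 - 2)))**2 = (81/76 + 10)**2 = (841/76)**2 = 707281/5776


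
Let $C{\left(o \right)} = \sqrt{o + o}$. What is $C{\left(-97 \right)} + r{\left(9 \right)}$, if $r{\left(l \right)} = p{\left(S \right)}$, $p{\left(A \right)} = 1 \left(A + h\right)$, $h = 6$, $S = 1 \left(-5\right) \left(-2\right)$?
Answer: $16 + i \sqrt{194} \approx 16.0 + 13.928 i$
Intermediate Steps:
$S = 10$ ($S = \left(-5\right) \left(-2\right) = 10$)
$C{\left(o \right)} = \sqrt{2} \sqrt{o}$ ($C{\left(o \right)} = \sqrt{2 o} = \sqrt{2} \sqrt{o}$)
$p{\left(A \right)} = 6 + A$ ($p{\left(A \right)} = 1 \left(A + 6\right) = 1 \left(6 + A\right) = 6 + A$)
$r{\left(l \right)} = 16$ ($r{\left(l \right)} = 6 + 10 = 16$)
$C{\left(-97 \right)} + r{\left(9 \right)} = \sqrt{2} \sqrt{-97} + 16 = \sqrt{2} i \sqrt{97} + 16 = i \sqrt{194} + 16 = 16 + i \sqrt{194}$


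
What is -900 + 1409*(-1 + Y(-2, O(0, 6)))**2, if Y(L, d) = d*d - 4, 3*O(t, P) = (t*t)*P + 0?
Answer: 34325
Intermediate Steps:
O(t, P) = P*t**2/3 (O(t, P) = ((t*t)*P + 0)/3 = (t**2*P + 0)/3 = (P*t**2 + 0)/3 = (P*t**2)/3 = P*t**2/3)
Y(L, d) = -4 + d**2 (Y(L, d) = d**2 - 4 = -4 + d**2)
-900 + 1409*(-1 + Y(-2, O(0, 6)))**2 = -900 + 1409*(-1 + (-4 + ((1/3)*6*0**2)**2))**2 = -900 + 1409*(-1 + (-4 + ((1/3)*6*0)**2))**2 = -900 + 1409*(-1 + (-4 + 0**2))**2 = -900 + 1409*(-1 + (-4 + 0))**2 = -900 + 1409*(-1 - 4)**2 = -900 + 1409*(-5)**2 = -900 + 1409*25 = -900 + 35225 = 34325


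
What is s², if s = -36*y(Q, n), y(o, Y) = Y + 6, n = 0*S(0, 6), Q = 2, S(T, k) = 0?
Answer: 46656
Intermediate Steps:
n = 0 (n = 0*0 = 0)
y(o, Y) = 6 + Y
s = -216 (s = -36*(6 + 0) = -36*6 = -216)
s² = (-216)² = 46656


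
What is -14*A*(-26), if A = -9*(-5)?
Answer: 16380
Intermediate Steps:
A = 45
-14*A*(-26) = -14*45*(-26) = -630*(-26) = 16380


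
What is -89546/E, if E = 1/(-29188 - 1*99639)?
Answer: 11535942542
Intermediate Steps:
E = -1/128827 (E = 1/(-29188 - 99639) = 1/(-128827) = -1/128827 ≈ -7.7623e-6)
-89546/E = -89546/(-1/128827) = -89546*(-128827) = 11535942542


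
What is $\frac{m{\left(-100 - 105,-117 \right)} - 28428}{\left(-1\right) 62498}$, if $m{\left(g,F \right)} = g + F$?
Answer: $\frac{14375}{31249} \approx 0.46001$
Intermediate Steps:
$m{\left(g,F \right)} = F + g$
$\frac{m{\left(-100 - 105,-117 \right)} - 28428}{\left(-1\right) 62498} = \frac{\left(-117 - 205\right) - 28428}{\left(-1\right) 62498} = \frac{\left(-117 - 205\right) - 28428}{-62498} = \left(\left(-117 - 205\right) - 28428\right) \left(- \frac{1}{62498}\right) = \left(-322 - 28428\right) \left(- \frac{1}{62498}\right) = \left(-28750\right) \left(- \frac{1}{62498}\right) = \frac{14375}{31249}$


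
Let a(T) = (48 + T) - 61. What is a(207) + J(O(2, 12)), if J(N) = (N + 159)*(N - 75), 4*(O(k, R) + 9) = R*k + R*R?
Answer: -7870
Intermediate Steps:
O(k, R) = -9 + R²/4 + R*k/4 (O(k, R) = -9 + (R*k + R*R)/4 = -9 + (R*k + R²)/4 = -9 + (R² + R*k)/4 = -9 + (R²/4 + R*k/4) = -9 + R²/4 + R*k/4)
a(T) = -13 + T
J(N) = (-75 + N)*(159 + N) (J(N) = (159 + N)*(-75 + N) = (-75 + N)*(159 + N))
a(207) + J(O(2, 12)) = (-13 + 207) + (-11925 + (-9 + (¼)*12² + (¼)*12*2)² + 84*(-9 + (¼)*12² + (¼)*12*2)) = 194 + (-11925 + (-9 + (¼)*144 + 6)² + 84*(-9 + (¼)*144 + 6)) = 194 + (-11925 + (-9 + 36 + 6)² + 84*(-9 + 36 + 6)) = 194 + (-11925 + 33² + 84*33) = 194 + (-11925 + 1089 + 2772) = 194 - 8064 = -7870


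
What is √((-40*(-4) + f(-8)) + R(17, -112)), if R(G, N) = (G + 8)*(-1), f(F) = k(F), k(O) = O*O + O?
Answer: √191 ≈ 13.820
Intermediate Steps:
k(O) = O + O² (k(O) = O² + O = O + O²)
f(F) = F*(1 + F)
R(G, N) = -8 - G (R(G, N) = (8 + G)*(-1) = -8 - G)
√((-40*(-4) + f(-8)) + R(17, -112)) = √((-40*(-4) - 8*(1 - 8)) + (-8 - 1*17)) = √((160 - 8*(-7)) + (-8 - 17)) = √((160 + 56) - 25) = √(216 - 25) = √191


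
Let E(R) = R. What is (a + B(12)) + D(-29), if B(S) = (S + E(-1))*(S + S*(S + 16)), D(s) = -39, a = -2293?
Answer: 1496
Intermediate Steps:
B(S) = (-1 + S)*(S + S*(16 + S)) (B(S) = (S - 1)*(S + S*(S + 16)) = (-1 + S)*(S + S*(16 + S)))
(a + B(12)) + D(-29) = (-2293 + 12*(-17 + 12**2 + 16*12)) - 39 = (-2293 + 12*(-17 + 144 + 192)) - 39 = (-2293 + 12*319) - 39 = (-2293 + 3828) - 39 = 1535 - 39 = 1496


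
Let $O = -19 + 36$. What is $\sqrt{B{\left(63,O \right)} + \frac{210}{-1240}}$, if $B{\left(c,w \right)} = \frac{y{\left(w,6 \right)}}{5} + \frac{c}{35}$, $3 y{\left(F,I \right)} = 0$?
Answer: $\frac{\sqrt{156705}}{310} \approx 1.277$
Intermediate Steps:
$O = 17$
$y{\left(F,I \right)} = 0$ ($y{\left(F,I \right)} = \frac{1}{3} \cdot 0 = 0$)
$B{\left(c,w \right)} = \frac{c}{35}$ ($B{\left(c,w \right)} = \frac{0}{5} + \frac{c}{35} = 0 \cdot \frac{1}{5} + c \frac{1}{35} = 0 + \frac{c}{35} = \frac{c}{35}$)
$\sqrt{B{\left(63,O \right)} + \frac{210}{-1240}} = \sqrt{\frac{1}{35} \cdot 63 + \frac{210}{-1240}} = \sqrt{\frac{9}{5} + 210 \left(- \frac{1}{1240}\right)} = \sqrt{\frac{9}{5} - \frac{21}{124}} = \sqrt{\frac{1011}{620}} = \frac{\sqrt{156705}}{310}$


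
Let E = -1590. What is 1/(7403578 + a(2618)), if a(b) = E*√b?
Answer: 528827/3914739188306 + 795*√2618/27403174318142 ≈ 1.3657e-7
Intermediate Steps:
a(b) = -1590*√b
1/(7403578 + a(2618)) = 1/(7403578 - 1590*√2618)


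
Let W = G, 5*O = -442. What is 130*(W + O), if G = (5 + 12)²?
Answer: 26078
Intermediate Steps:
O = -442/5 (O = (⅕)*(-442) = -442/5 ≈ -88.400)
G = 289 (G = 17² = 289)
W = 289
130*(W + O) = 130*(289 - 442/5) = 130*(1003/5) = 26078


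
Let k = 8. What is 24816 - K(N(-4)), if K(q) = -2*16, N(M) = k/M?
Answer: 24848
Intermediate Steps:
N(M) = 8/M
K(q) = -32
24816 - K(N(-4)) = 24816 - 1*(-32) = 24816 + 32 = 24848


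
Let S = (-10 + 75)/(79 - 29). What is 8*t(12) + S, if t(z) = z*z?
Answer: 11533/10 ≈ 1153.3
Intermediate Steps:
t(z) = z²
S = 13/10 (S = 65/50 = 65*(1/50) = 13/10 ≈ 1.3000)
8*t(12) + S = 8*12² + 13/10 = 8*144 + 13/10 = 1152 + 13/10 = 11533/10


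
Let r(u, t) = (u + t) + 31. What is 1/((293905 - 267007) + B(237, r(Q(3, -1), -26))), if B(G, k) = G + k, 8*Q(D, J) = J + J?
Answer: 4/108559 ≈ 3.6846e-5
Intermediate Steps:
Q(D, J) = J/4 (Q(D, J) = (J + J)/8 = (2*J)/8 = J/4)
r(u, t) = 31 + t + u (r(u, t) = (t + u) + 31 = 31 + t + u)
1/((293905 - 267007) + B(237, r(Q(3, -1), -26))) = 1/((293905 - 267007) + (237 + (31 - 26 + (¼)*(-1)))) = 1/(26898 + (237 + (31 - 26 - ¼))) = 1/(26898 + (237 + 19/4)) = 1/(26898 + 967/4) = 1/(108559/4) = 4/108559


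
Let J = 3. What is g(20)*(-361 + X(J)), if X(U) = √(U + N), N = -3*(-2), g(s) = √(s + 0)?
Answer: -716*√5 ≈ -1601.0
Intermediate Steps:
g(s) = √s
N = 6
X(U) = √(6 + U) (X(U) = √(U + 6) = √(6 + U))
g(20)*(-361 + X(J)) = √20*(-361 + √(6 + 3)) = (2*√5)*(-361 + √9) = (2*√5)*(-361 + 3) = (2*√5)*(-358) = -716*√5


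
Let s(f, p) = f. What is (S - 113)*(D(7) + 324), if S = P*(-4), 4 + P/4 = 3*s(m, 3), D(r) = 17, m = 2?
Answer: -49445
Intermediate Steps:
P = 8 (P = -16 + 4*(3*2) = -16 + 4*6 = -16 + 24 = 8)
S = -32 (S = 8*(-4) = -32)
(S - 113)*(D(7) + 324) = (-32 - 113)*(17 + 324) = -145*341 = -49445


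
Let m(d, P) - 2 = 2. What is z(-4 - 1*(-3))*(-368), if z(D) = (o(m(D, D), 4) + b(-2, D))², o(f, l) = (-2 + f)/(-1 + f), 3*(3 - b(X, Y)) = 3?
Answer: -23552/9 ≈ -2616.9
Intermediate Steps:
m(d, P) = 4 (m(d, P) = 2 + 2 = 4)
b(X, Y) = 2 (b(X, Y) = 3 - ⅓*3 = 3 - 1 = 2)
o(f, l) = (-2 + f)/(-1 + f)
z(D) = 64/9 (z(D) = ((-2 + 4)/(-1 + 4) + 2)² = (2/3 + 2)² = ((⅓)*2 + 2)² = (⅔ + 2)² = (8/3)² = 64/9)
z(-4 - 1*(-3))*(-368) = (64/9)*(-368) = -23552/9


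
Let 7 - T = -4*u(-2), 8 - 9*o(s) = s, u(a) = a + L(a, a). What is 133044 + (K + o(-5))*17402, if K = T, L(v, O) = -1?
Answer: 640532/9 ≈ 71170.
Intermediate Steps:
u(a) = -1 + a (u(a) = a - 1 = -1 + a)
o(s) = 8/9 - s/9
T = -5 (T = 7 - (-4)*(-1 - 2) = 7 - (-4)*(-3) = 7 - 1*12 = 7 - 12 = -5)
K = -5
133044 + (K + o(-5))*17402 = 133044 + (-5 + (8/9 - ⅑*(-5)))*17402 = 133044 + (-5 + (8/9 + 5/9))*17402 = 133044 + (-5 + 13/9)*17402 = 133044 - 32/9*17402 = 133044 - 556864/9 = 640532/9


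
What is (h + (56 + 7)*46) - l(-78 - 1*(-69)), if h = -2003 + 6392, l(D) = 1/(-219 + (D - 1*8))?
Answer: 1719733/236 ≈ 7287.0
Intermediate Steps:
l(D) = 1/(-227 + D) (l(D) = 1/(-219 + (D - 8)) = 1/(-219 + (-8 + D)) = 1/(-227 + D))
h = 4389
(h + (56 + 7)*46) - l(-78 - 1*(-69)) = (4389 + (56 + 7)*46) - 1/(-227 + (-78 - 1*(-69))) = (4389 + 63*46) - 1/(-227 + (-78 + 69)) = (4389 + 2898) - 1/(-227 - 9) = 7287 - 1/(-236) = 7287 - 1*(-1/236) = 7287 + 1/236 = 1719733/236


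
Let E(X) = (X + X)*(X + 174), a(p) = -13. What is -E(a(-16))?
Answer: 4186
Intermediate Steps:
E(X) = 2*X*(174 + X) (E(X) = (2*X)*(174 + X) = 2*X*(174 + X))
-E(a(-16)) = -2*(-13)*(174 - 13) = -2*(-13)*161 = -1*(-4186) = 4186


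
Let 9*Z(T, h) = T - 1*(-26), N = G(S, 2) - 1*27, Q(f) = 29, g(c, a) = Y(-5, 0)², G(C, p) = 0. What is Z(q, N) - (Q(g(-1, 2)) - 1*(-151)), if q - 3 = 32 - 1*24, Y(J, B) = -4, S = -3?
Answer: -1583/9 ≈ -175.89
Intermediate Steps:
g(c, a) = 16 (g(c, a) = (-4)² = 16)
q = 11 (q = 3 + (32 - 1*24) = 3 + (32 - 24) = 3 + 8 = 11)
N = -27 (N = 0 - 1*27 = 0 - 27 = -27)
Z(T, h) = 26/9 + T/9 (Z(T, h) = (T - 1*(-26))/9 = (T + 26)/9 = (26 + T)/9 = 26/9 + T/9)
Z(q, N) - (Q(g(-1, 2)) - 1*(-151)) = (26/9 + (⅑)*11) - (29 - 1*(-151)) = (26/9 + 11/9) - (29 + 151) = 37/9 - 1*180 = 37/9 - 180 = -1583/9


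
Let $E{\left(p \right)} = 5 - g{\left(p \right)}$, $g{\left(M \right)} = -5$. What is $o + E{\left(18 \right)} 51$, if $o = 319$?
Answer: $829$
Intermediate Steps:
$E{\left(p \right)} = 10$ ($E{\left(p \right)} = 5 - -5 = 5 + 5 = 10$)
$o + E{\left(18 \right)} 51 = 319 + 10 \cdot 51 = 319 + 510 = 829$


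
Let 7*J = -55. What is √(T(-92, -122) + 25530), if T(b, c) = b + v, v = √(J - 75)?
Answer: √(1246462 + 14*I*√1015)/7 ≈ 159.49 + 0.028536*I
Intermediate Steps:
J = -55/7 (J = (⅐)*(-55) = -55/7 ≈ -7.8571)
v = 2*I*√1015/7 (v = √(-55/7 - 75) = √(-580/7) = 2*I*√1015/7 ≈ 9.1026*I)
T(b, c) = b + 2*I*√1015/7
√(T(-92, -122) + 25530) = √((-92 + 2*I*√1015/7) + 25530) = √(25438 + 2*I*√1015/7)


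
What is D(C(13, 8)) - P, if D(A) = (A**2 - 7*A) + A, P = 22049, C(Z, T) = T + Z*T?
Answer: -10177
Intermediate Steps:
C(Z, T) = T + T*Z
D(A) = A**2 - 6*A
D(C(13, 8)) - P = (8*(1 + 13))*(-6 + 8*(1 + 13)) - 1*22049 = (8*14)*(-6 + 8*14) - 22049 = 112*(-6 + 112) - 22049 = 112*106 - 22049 = 11872 - 22049 = -10177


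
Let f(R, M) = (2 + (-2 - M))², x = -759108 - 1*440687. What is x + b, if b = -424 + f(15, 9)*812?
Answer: -1134447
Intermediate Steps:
x = -1199795 (x = -759108 - 440687 = -1199795)
f(R, M) = M² (f(R, M) = (-M)² = M²)
b = 65348 (b = -424 + 9²*812 = -424 + 81*812 = -424 + 65772 = 65348)
x + b = -1199795 + 65348 = -1134447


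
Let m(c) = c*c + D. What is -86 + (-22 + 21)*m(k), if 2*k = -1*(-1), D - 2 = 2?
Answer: -361/4 ≈ -90.250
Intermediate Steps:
D = 4 (D = 2 + 2 = 4)
k = 1/2 (k = (-1*(-1))/2 = (1/2)*1 = 1/2 ≈ 0.50000)
m(c) = 4 + c**2 (m(c) = c*c + 4 = c**2 + 4 = 4 + c**2)
-86 + (-22 + 21)*m(k) = -86 + (-22 + 21)*(4 + (1/2)**2) = -86 - (4 + 1/4) = -86 - 1*17/4 = -86 - 17/4 = -361/4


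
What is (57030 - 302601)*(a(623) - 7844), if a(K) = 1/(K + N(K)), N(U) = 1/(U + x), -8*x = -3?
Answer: 260204780984493/135083 ≈ 1.9263e+9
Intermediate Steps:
x = 3/8 (x = -⅛*(-3) = 3/8 ≈ 0.37500)
N(U) = 1/(3/8 + U) (N(U) = 1/(U + 3/8) = 1/(3/8 + U))
a(K) = 1/(K + 8/(3 + 8*K))
(57030 - 302601)*(a(623) - 7844) = (57030 - 302601)*((3 + 8*623)/(8 + 623*(3 + 8*623)) - 7844) = -245571*((3 + 4984)/(8 + 623*(3 + 4984)) - 7844) = -245571*(4987/(8 + 623*4987) - 7844) = -245571*(4987/(8 + 3106901) - 7844) = -245571*(4987/3106909 - 7844) = -245571*(-24370589209/3106909) = 260204780984493/135083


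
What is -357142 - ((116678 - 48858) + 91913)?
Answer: -516875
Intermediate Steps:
-357142 - ((116678 - 48858) + 91913) = -357142 - (67820 + 91913) = -357142 - 1*159733 = -357142 - 159733 = -516875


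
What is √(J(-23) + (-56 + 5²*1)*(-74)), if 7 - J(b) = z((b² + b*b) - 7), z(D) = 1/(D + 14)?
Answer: 2*√652462665/1065 ≈ 47.969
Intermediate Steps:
z(D) = 1/(14 + D)
J(b) = 7 - 1/(7 + 2*b²) (J(b) = 7 - 1/(14 + ((b² + b*b) - 7)) = 7 - 1/(14 + ((b² + b²) - 7)) = 7 - 1/(14 + (2*b² - 7)) = 7 - 1/(14 + (-7 + 2*b²)) = 7 - 1/(7 + 2*b²))
√(J(-23) + (-56 + 5²*1)*(-74)) = √(2*(24 + 7*(-23)²)/(7 + 2*(-23)²) + (-56 + 5²*1)*(-74)) = √(2*(24 + 7*529)/(7 + 2*529) + (-56 + 25*1)*(-74)) = √(2*(24 + 3703)/(7 + 1058) + (-56 + 25)*(-74)) = √(2*3727/1065 - 31*(-74)) = √(2*(1/1065)*3727 + 2294) = √(7454/1065 + 2294) = √(2450564/1065) = 2*√652462665/1065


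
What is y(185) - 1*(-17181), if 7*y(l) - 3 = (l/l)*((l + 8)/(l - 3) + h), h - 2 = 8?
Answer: 21891153/1274 ≈ 17183.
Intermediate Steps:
h = 10 (h = 2 + 8 = 10)
y(l) = 13/7 + (8 + l)/(7*(-3 + l)) (y(l) = 3/7 + ((l/l)*((l + 8)/(l - 3) + 10))/7 = 3/7 + (1*((8 + l)/(-3 + l) + 10))/7 = 3/7 + (1*(10 + (8 + l)/(-3 + l)))/7 = 3/7 + (10 + (8 + l)/(-3 + l))/7 = 3/7 + (10/7 + (8 + l)/(7*(-3 + l))) = 13/7 + (8 + l)/(7*(-3 + l)))
y(185) - 1*(-17181) = (-31 + 14*185)/(7*(-3 + 185)) - 1*(-17181) = (1/7)*(-31 + 2590)/182 + 17181 = (1/7)*(1/182)*2559 + 17181 = 2559/1274 + 17181 = 21891153/1274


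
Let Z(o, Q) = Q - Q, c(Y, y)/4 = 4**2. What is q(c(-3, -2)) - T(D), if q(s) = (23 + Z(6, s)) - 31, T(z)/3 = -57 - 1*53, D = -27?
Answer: 322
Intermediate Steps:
T(z) = -330 (T(z) = 3*(-57 - 1*53) = 3*(-57 - 53) = 3*(-110) = -330)
c(Y, y) = 64 (c(Y, y) = 4*4**2 = 4*16 = 64)
Z(o, Q) = 0
q(s) = -8 (q(s) = (23 + 0) - 31 = 23 - 31 = -8)
q(c(-3, -2)) - T(D) = -8 - 1*(-330) = -8 + 330 = 322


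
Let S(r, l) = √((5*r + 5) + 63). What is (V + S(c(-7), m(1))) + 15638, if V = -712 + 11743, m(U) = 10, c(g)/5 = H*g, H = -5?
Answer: 26669 + √943 ≈ 26700.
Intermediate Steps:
c(g) = -25*g (c(g) = 5*(-5*g) = -25*g)
S(r, l) = √(68 + 5*r) (S(r, l) = √((5 + 5*r) + 63) = √(68 + 5*r))
V = 11031
(V + S(c(-7), m(1))) + 15638 = (11031 + √(68 + 5*(-25*(-7)))) + 15638 = (11031 + √(68 + 5*175)) + 15638 = (11031 + √(68 + 875)) + 15638 = (11031 + √943) + 15638 = 26669 + √943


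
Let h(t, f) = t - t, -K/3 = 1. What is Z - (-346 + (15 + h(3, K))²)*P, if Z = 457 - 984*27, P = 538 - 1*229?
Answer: 11278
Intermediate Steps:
P = 309 (P = 538 - 229 = 309)
K = -3 (K = -3*1 = -3)
h(t, f) = 0
Z = -26111 (Z = 457 - 26568 = -26111)
Z - (-346 + (15 + h(3, K))²)*P = -26111 - (-346 + (15 + 0)²)*309 = -26111 - (-346 + 15²)*309 = -26111 - (-346 + 225)*309 = -26111 - (-121)*309 = -26111 - 1*(-37389) = -26111 + 37389 = 11278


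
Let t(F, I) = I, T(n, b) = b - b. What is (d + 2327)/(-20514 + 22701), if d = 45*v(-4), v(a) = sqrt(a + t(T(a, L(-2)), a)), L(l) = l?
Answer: 2327/2187 + 10*I*sqrt(2)/243 ≈ 1.064 + 0.058198*I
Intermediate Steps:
T(n, b) = 0
v(a) = sqrt(2)*sqrt(a) (v(a) = sqrt(a + a) = sqrt(2*a) = sqrt(2)*sqrt(a))
d = 90*I*sqrt(2) (d = 45*(sqrt(2)*sqrt(-4)) = 45*(sqrt(2)*(2*I)) = 45*(2*I*sqrt(2)) = 90*I*sqrt(2) ≈ 127.28*I)
(d + 2327)/(-20514 + 22701) = (90*I*sqrt(2) + 2327)/(-20514 + 22701) = (2327 + 90*I*sqrt(2))/2187 = (2327 + 90*I*sqrt(2))*(1/2187) = 2327/2187 + 10*I*sqrt(2)/243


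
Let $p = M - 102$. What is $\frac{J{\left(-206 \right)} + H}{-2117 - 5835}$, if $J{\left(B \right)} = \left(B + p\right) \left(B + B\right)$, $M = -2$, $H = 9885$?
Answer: $- \frac{137605}{7952} \approx -17.304$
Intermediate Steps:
$p = -104$ ($p = -2 - 102 = -104$)
$J{\left(B \right)} = 2 B \left(-104 + B\right)$ ($J{\left(B \right)} = \left(B - 104\right) \left(B + B\right) = \left(-104 + B\right) 2 B = 2 B \left(-104 + B\right)$)
$\frac{J{\left(-206 \right)} + H}{-2117 - 5835} = \frac{2 \left(-206\right) \left(-104 - 206\right) + 9885}{-2117 - 5835} = \frac{2 \left(-206\right) \left(-310\right) + 9885}{-2117 - 5835} = \frac{127720 + 9885}{-7952} = 137605 \left(- \frac{1}{7952}\right) = - \frac{137605}{7952}$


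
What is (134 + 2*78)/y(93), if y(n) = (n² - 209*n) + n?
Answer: -58/2139 ≈ -0.027115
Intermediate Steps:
y(n) = n² - 208*n
(134 + 2*78)/y(93) = (134 + 2*78)/((93*(-208 + 93))) = (134 + 156)/((93*(-115))) = 290/(-10695) = 290*(-1/10695) = -58/2139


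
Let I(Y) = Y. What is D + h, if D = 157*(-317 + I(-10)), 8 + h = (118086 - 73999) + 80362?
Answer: 73102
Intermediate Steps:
h = 124441 (h = -8 + ((118086 - 73999) + 80362) = -8 + (44087 + 80362) = -8 + 124449 = 124441)
D = -51339 (D = 157*(-317 - 10) = 157*(-327) = -51339)
D + h = -51339 + 124441 = 73102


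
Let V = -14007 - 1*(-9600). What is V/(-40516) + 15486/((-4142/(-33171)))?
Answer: 10406262262245/83908636 ≈ 1.2402e+5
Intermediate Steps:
V = -4407 (V = -14007 + 9600 = -4407)
V/(-40516) + 15486/((-4142/(-33171))) = -4407/(-40516) + 15486/((-4142/(-33171))) = -4407*(-1/40516) + 15486/((-4142*(-1/33171))) = 4407/40516 + 15486/(4142/33171) = 4407/40516 + 15486*(33171/4142) = 4407/40516 + 256843053/2071 = 10406262262245/83908636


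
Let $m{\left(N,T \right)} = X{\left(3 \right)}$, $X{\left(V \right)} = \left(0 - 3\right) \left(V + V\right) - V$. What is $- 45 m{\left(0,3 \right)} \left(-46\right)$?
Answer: $-43470$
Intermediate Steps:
$X{\left(V \right)} = - 7 V$ ($X{\left(V \right)} = - 3 \cdot 2 V - V = - 6 V - V = - 7 V$)
$m{\left(N,T \right)} = -21$ ($m{\left(N,T \right)} = \left(-7\right) 3 = -21$)
$- 45 m{\left(0,3 \right)} \left(-46\right) = \left(-45\right) \left(-21\right) \left(-46\right) = 945 \left(-46\right) = -43470$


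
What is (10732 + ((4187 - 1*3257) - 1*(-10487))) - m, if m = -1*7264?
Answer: 29413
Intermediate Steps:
m = -7264
(10732 + ((4187 - 1*3257) - 1*(-10487))) - m = (10732 + ((4187 - 1*3257) - 1*(-10487))) - 1*(-7264) = (10732 + ((4187 - 3257) + 10487)) + 7264 = (10732 + (930 + 10487)) + 7264 = (10732 + 11417) + 7264 = 22149 + 7264 = 29413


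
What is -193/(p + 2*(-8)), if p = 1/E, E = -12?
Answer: 12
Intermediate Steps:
p = -1/12 (p = 1/(-12) = -1/12 ≈ -0.083333)
-193/(p + 2*(-8)) = -193/(-1/12 + 2*(-8)) = -193/(-1/12 - 16) = -193/(-193/12) = -193*(-12/193) = 12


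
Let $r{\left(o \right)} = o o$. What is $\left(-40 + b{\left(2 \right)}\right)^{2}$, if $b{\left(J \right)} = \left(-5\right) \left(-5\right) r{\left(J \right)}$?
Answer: $3600$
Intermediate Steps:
$r{\left(o \right)} = o^{2}$
$b{\left(J \right)} = 25 J^{2}$ ($b{\left(J \right)} = \left(-5\right) \left(-5\right) J^{2} = 25 J^{2}$)
$\left(-40 + b{\left(2 \right)}\right)^{2} = \left(-40 + 25 \cdot 2^{2}\right)^{2} = \left(-40 + 25 \cdot 4\right)^{2} = \left(-40 + 100\right)^{2} = 60^{2} = 3600$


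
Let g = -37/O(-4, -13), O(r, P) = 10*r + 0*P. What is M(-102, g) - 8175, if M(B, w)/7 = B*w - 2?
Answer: -176989/20 ≈ -8849.5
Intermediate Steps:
O(r, P) = 10*r (O(r, P) = 10*r + 0 = 10*r)
g = 37/40 (g = -37/(10*(-4)) = -37/(-40) = -37*(-1/40) = 37/40 ≈ 0.92500)
M(B, w) = -14 + 7*B*w (M(B, w) = 7*(B*w - 2) = 7*(-2 + B*w) = -14 + 7*B*w)
M(-102, g) - 8175 = (-14 + 7*(-102)*(37/40)) - 8175 = (-14 - 13209/20) - 8175 = -13489/20 - 8175 = -176989/20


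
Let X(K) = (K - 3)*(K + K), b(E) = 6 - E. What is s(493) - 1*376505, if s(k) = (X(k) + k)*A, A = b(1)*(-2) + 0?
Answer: -5212835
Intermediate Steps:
X(K) = 2*K*(-3 + K) (X(K) = (-3 + K)*(2*K) = 2*K*(-3 + K))
A = -10 (A = (6 - 1*1)*(-2) + 0 = (6 - 1)*(-2) + 0 = 5*(-2) + 0 = -10 + 0 = -10)
s(k) = -10*k - 20*k*(-3 + k) (s(k) = (2*k*(-3 + k) + k)*(-10) = (k + 2*k*(-3 + k))*(-10) = -10*k - 20*k*(-3 + k))
s(493) - 1*376505 = 10*493*(5 - 2*493) - 1*376505 = 10*493*(5 - 986) - 376505 = 10*493*(-981) - 376505 = -4836330 - 376505 = -5212835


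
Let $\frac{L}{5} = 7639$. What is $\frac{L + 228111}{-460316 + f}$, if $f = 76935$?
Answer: $- \frac{266306}{383381} \approx -0.69462$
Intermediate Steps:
$L = 38195$ ($L = 5 \cdot 7639 = 38195$)
$\frac{L + 228111}{-460316 + f} = \frac{38195 + 228111}{-460316 + 76935} = \frac{266306}{-383381} = 266306 \left(- \frac{1}{383381}\right) = - \frac{266306}{383381}$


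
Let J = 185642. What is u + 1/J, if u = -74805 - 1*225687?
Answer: -55783935863/185642 ≈ -3.0049e+5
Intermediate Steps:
u = -300492 (u = -74805 - 225687 = -300492)
u + 1/J = -300492 + 1/185642 = -55783935863/185642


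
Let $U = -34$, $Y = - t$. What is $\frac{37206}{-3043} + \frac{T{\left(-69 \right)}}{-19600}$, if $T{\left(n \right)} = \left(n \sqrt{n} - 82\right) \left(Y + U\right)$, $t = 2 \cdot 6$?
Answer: $- \frac{185178949}{14910700} - \frac{1587 i \sqrt{69}}{9800} \approx -12.419 - 1.3452 i$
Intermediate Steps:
$t = 12$
$Y = -12$ ($Y = \left(-1\right) 12 = -12$)
$T{\left(n \right)} = 3772 - 46 n^{\frac{3}{2}}$ ($T{\left(n \right)} = \left(n \sqrt{n} - 82\right) \left(-12 - 34\right) = \left(n^{\frac{3}{2}} - 82\right) \left(-46\right) = \left(-82 + n^{\frac{3}{2}}\right) \left(-46\right) = 3772 - 46 n^{\frac{3}{2}}$)
$\frac{37206}{-3043} + \frac{T{\left(-69 \right)}}{-19600} = \frac{37206}{-3043} + \frac{3772 - 46 \left(-69\right)^{\frac{3}{2}}}{-19600} = 37206 \left(- \frac{1}{3043}\right) + \left(3772 - 46 \left(- 69 i \sqrt{69}\right)\right) \left(- \frac{1}{19600}\right) = - \frac{37206}{3043} + \left(3772 + 3174 i \sqrt{69}\right) \left(- \frac{1}{19600}\right) = - \frac{37206}{3043} - \left(\frac{943}{4900} + \frac{1587 i \sqrt{69}}{9800}\right) = - \frac{185178949}{14910700} - \frac{1587 i \sqrt{69}}{9800}$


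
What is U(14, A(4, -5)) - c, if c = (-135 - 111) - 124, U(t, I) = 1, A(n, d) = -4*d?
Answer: 371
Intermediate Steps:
c = -370 (c = -246 - 124 = -370)
U(14, A(4, -5)) - c = 1 - 1*(-370) = 1 + 370 = 371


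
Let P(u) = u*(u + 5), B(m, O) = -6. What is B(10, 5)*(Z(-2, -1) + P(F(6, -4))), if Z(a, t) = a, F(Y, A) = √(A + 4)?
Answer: 12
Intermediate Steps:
F(Y, A) = √(4 + A)
P(u) = u*(5 + u)
B(10, 5)*(Z(-2, -1) + P(F(6, -4))) = -6*(-2 + √(4 - 4)*(5 + √(4 - 4))) = -6*(-2 + √0*(5 + √0)) = -6*(-2 + 0*(5 + 0)) = -6*(-2 + 0*5) = -6*(-2 + 0) = -6*(-2) = 12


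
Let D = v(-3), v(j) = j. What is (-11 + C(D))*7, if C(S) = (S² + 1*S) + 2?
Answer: -21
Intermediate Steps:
D = -3
C(S) = 2 + S + S² (C(S) = (S² + S) + 2 = (S + S²) + 2 = 2 + S + S²)
(-11 + C(D))*7 = (-11 + (2 - 3 + (-3)²))*7 = (-11 + (2 - 3 + 9))*7 = (-11 + 8)*7 = -3*7 = -21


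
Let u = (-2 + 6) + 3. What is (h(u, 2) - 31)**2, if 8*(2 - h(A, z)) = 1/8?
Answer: 3448449/4096 ≈ 841.91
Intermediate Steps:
u = 7 (u = 4 + 3 = 7)
h(A, z) = 127/64 (h(A, z) = 2 - 1/8/8 = 2 - 1/8*1/8 = 2 - 1/64 = 127/64)
(h(u, 2) - 31)**2 = (127/64 - 31)**2 = (-1857/64)**2 = 3448449/4096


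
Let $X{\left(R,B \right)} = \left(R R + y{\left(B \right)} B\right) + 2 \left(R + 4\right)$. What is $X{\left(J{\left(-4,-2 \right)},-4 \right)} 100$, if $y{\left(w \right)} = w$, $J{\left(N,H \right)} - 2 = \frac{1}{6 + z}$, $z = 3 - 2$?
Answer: $\frac{161100}{49} \approx 3287.8$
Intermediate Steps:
$z = 1$ ($z = 3 - 2 = 1$)
$J{\left(N,H \right)} = \frac{15}{7}$ ($J{\left(N,H \right)} = 2 + \frac{1}{6 + 1} = 2 + \frac{1}{7} = \frac{15}{7}$)
$X{\left(R,B \right)} = 8 + B^{2} + R^{2} + 2 R$ ($X{\left(R,B \right)} = \left(R R + B B\right) + 2 \left(R + 4\right) = \left(R^{2} + B^{2}\right) + 2 \left(4 + R\right) = \left(B^{2} + R^{2}\right) + \left(8 + 2 R\right) = 8 + B^{2} + R^{2} + 2 R$)
$X{\left(J{\left(-4,-2 \right)},-4 \right)} 100 = \left(8 + \left(-4\right)^{2} + \left(\frac{15}{7}\right)^{2} + 2 \cdot \frac{15}{7}\right) 100 = \left(8 + 16 + \frac{225}{49} + \frac{30}{7}\right) 100 = \frac{1611}{49} \cdot 100 = \frac{161100}{49}$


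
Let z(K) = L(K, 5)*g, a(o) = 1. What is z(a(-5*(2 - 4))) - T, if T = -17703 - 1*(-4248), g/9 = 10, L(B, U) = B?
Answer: 13545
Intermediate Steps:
g = 90 (g = 9*10 = 90)
T = -13455 (T = -17703 + 4248 = -13455)
z(K) = 90*K (z(K) = K*90 = 90*K)
z(a(-5*(2 - 4))) - T = 90*1 - 1*(-13455) = 90 + 13455 = 13545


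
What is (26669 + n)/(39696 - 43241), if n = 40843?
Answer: -67512/3545 ≈ -19.044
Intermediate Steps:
(26669 + n)/(39696 - 43241) = (26669 + 40843)/(39696 - 43241) = 67512/(-3545) = 67512*(-1/3545) = -67512/3545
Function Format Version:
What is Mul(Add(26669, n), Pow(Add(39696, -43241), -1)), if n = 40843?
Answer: Rational(-67512, 3545) ≈ -19.044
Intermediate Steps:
Mul(Add(26669, n), Pow(Add(39696, -43241), -1)) = Mul(Add(26669, 40843), Pow(Add(39696, -43241), -1)) = Mul(67512, Pow(-3545, -1)) = Mul(67512, Rational(-1, 3545)) = Rational(-67512, 3545)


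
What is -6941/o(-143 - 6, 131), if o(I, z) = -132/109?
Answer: 68779/12 ≈ 5731.6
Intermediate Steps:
o(I, z) = -132/109 (o(I, z) = -132*1/109 = -132/109)
-6941/o(-143 - 6, 131) = -6941/(-132/109) = -6941*(-109/132) = 68779/12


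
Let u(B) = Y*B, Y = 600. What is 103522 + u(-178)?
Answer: -3278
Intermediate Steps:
u(B) = 600*B
103522 + u(-178) = 103522 + 600*(-178) = 103522 - 106800 = -3278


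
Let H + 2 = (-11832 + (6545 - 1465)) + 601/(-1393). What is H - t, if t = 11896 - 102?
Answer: -25837965/1393 ≈ -18548.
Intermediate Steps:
H = -9408923/1393 (H = -2 + ((-11832 + (6545 - 1465)) + 601/(-1393)) = -2 + ((-11832 + 5080) + 601*(-1/1393)) = -2 + (-6752 - 601/1393) = -2 - 9406137/1393 = -9408923/1393 ≈ -6754.4)
t = 11794
H - t = -9408923/1393 - 1*11794 = -9408923/1393 - 11794 = -25837965/1393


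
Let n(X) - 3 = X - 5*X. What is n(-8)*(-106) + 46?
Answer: -3664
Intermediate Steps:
n(X) = 3 - 4*X (n(X) = 3 + (X - 5*X) = 3 - 4*X)
n(-8)*(-106) + 46 = (3 - 4*(-8))*(-106) + 46 = (3 + 32)*(-106) + 46 = 35*(-106) + 46 = -3710 + 46 = -3664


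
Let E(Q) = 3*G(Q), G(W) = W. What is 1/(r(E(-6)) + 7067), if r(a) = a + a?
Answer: 1/7031 ≈ 0.00014223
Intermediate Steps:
E(Q) = 3*Q
r(a) = 2*a
1/(r(E(-6)) + 7067) = 1/(2*(3*(-6)) + 7067) = 1/(2*(-18) + 7067) = 1/(-36 + 7067) = 1/7031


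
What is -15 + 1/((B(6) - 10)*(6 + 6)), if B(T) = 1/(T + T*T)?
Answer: -12577/838 ≈ -15.008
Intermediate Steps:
B(T) = 1/(T + T**2)
-15 + 1/((B(6) - 10)*(6 + 6)) = -15 + 1/((1/(6*(1 + 6)) - 10)*(6 + 6)) = -15 + 1/((1/6)/7 - 10*12) = -15 + (1/12)/((1/6)*(1/7) - 10) = -15 + (1/12)/(1/42 - 10) = -15 + (1/12)/(-419/42) = -15 - 42/419*1/12 = -15 - 7/838 = -12577/838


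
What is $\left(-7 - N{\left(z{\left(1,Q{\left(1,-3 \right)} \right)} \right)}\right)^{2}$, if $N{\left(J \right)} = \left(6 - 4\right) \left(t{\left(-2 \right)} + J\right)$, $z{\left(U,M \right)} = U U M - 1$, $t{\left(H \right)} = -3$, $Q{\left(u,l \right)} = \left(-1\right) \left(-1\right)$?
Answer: $1$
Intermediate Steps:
$Q{\left(u,l \right)} = 1$
$z{\left(U,M \right)} = -1 + M U^{2}$ ($z{\left(U,M \right)} = U^{2} M - 1 = M U^{2} - 1 = -1 + M U^{2}$)
$N{\left(J \right)} = -6 + 2 J$ ($N{\left(J \right)} = \left(6 - 4\right) \left(-3 + J\right) = 2 \left(-3 + J\right) = -6 + 2 J$)
$\left(-7 - N{\left(z{\left(1,Q{\left(1,-3 \right)} \right)} \right)}\right)^{2} = \left(-7 - \left(-6 + 2 \left(-1 + 1 \cdot 1^{2}\right)\right)\right)^{2} = \left(-7 - \left(-6 + 2 \left(-1 + 1 \cdot 1\right)\right)\right)^{2} = \left(-7 - \left(-6 + 2 \left(-1 + 1\right)\right)\right)^{2} = \left(-7 - \left(-6 + 2 \cdot 0\right)\right)^{2} = \left(-7 - \left(-6 + 0\right)\right)^{2} = \left(-7 - -6\right)^{2} = \left(-7 + 6\right)^{2} = \left(-1\right)^{2} = 1$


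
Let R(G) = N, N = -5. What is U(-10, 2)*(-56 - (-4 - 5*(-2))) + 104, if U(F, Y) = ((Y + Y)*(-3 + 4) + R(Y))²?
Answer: 42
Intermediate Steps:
R(G) = -5
U(F, Y) = (-5 + 2*Y)² (U(F, Y) = ((Y + Y)*(-3 + 4) - 5)² = ((2*Y)*1 - 5)² = (2*Y - 5)² = (-5 + 2*Y)²)
U(-10, 2)*(-56 - (-4 - 5*(-2))) + 104 = (-5 + 2*2)²*(-56 - (-4 - 5*(-2))) + 104 = (-5 + 4)²*(-56 - (-4 + 10)) + 104 = (-1)²*(-56 - 1*6) + 104 = 1*(-56 - 6) + 104 = 1*(-62) + 104 = -62 + 104 = 42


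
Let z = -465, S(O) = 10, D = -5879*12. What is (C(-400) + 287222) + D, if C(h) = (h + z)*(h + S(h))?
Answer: 554024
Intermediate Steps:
D = -70548
C(h) = (-465 + h)*(10 + h) (C(h) = (h - 465)*(h + 10) = (-465 + h)*(10 + h))
(C(-400) + 287222) + D = ((-4650 + (-400)² - 455*(-400)) + 287222) - 70548 = ((-4650 + 160000 + 182000) + 287222) - 70548 = (337350 + 287222) - 70548 = 624572 - 70548 = 554024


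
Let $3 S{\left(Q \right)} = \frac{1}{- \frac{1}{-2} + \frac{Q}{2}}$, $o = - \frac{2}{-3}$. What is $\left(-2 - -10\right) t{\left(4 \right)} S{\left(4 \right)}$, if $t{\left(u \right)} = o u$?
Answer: $\frac{128}{45} \approx 2.8444$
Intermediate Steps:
$o = \frac{2}{3}$ ($o = \left(-2\right) \left(- \frac{1}{3}\right) = \frac{2}{3} \approx 0.66667$)
$t{\left(u \right)} = \frac{2 u}{3}$
$S{\left(Q \right)} = \frac{1}{3 \left(\frac{1}{2} + \frac{Q}{2}\right)}$ ($S{\left(Q \right)} = \frac{1}{3 \left(- \frac{1}{-2} + \frac{Q}{2}\right)} = \frac{1}{3 \left(\left(-1\right) \left(- \frac{1}{2}\right) + Q \frac{1}{2}\right)} = \frac{1}{3 \left(\frac{1}{2} + \frac{Q}{2}\right)}$)
$\left(-2 - -10\right) t{\left(4 \right)} S{\left(4 \right)} = \left(-2 - -10\right) \frac{2}{3} \cdot 4 \frac{2}{3 \left(1 + 4\right)} = \left(-2 + 10\right) \frac{8}{3} \frac{2}{3 \cdot 5} = 8 \cdot \frac{8}{3} \cdot \frac{2}{3} \cdot \frac{1}{5} = \frac{64}{3} \cdot \frac{2}{15} = \frac{128}{45}$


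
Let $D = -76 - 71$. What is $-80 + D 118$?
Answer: $-17426$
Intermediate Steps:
$D = -147$ ($D = -76 - 71 = -147$)
$-80 + D 118 = -80 - 17346 = -17426$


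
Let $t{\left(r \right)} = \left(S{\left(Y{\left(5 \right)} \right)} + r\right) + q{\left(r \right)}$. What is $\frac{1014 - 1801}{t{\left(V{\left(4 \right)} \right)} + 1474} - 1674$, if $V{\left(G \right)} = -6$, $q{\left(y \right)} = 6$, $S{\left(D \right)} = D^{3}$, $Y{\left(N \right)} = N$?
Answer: $- \frac{2677513}{1599} \approx -1674.5$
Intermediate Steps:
$t{\left(r \right)} = 131 + r$ ($t{\left(r \right)} = \left(5^{3} + r\right) + 6 = \left(125 + r\right) + 6 = 131 + r$)
$\frac{1014 - 1801}{t{\left(V{\left(4 \right)} \right)} + 1474} - 1674 = \frac{1014 - 1801}{\left(131 - 6\right) + 1474} - 1674 = - \frac{787}{125 + 1474} - 1674 = - \frac{787}{1599} - 1674 = - \frac{2677513}{1599}$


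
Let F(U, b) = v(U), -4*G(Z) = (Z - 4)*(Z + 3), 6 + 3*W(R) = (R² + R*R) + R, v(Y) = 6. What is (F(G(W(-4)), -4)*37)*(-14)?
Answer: -3108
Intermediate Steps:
W(R) = -2 + R/3 + 2*R²/3 (W(R) = -2 + ((R² + R*R) + R)/3 = -2 + ((R² + R²) + R)/3 = -2 + (2*R² + R)/3 = -2 + (R + 2*R²)/3 = -2 + (R/3 + 2*R²/3) = -2 + R/3 + 2*R²/3)
G(Z) = -(-4 + Z)*(3 + Z)/4 (G(Z) = -(Z - 4)*(Z + 3)/4 = -(-4 + Z)*(3 + Z)/4)
F(U, b) = 6
(F(G(W(-4)), -4)*37)*(-14) = (6*37)*(-14) = 222*(-14) = -3108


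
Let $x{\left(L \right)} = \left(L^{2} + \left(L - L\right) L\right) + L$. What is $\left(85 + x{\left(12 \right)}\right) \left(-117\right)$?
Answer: $-28197$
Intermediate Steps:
$x{\left(L \right)} = L + L^{2}$ ($x{\left(L \right)} = \left(L^{2} + 0 L\right) + L = \left(L^{2} + 0\right) + L = L^{2} + L = L + L^{2}$)
$\left(85 + x{\left(12 \right)}\right) \left(-117\right) = \left(85 + 12 \left(1 + 12\right)\right) \left(-117\right) = \left(85 + 12 \cdot 13\right) \left(-117\right) = \left(85 + 156\right) \left(-117\right) = 241 \left(-117\right) = -28197$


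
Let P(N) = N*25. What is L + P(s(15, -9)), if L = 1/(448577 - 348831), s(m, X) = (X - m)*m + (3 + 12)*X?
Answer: -1234356749/99746 ≈ -12375.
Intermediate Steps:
s(m, X) = 15*X + m*(X - m) (s(m, X) = m*(X - m) + 15*X = 15*X + m*(X - m))
P(N) = 25*N
L = 1/99746 ≈ 1.0025e-5
L + P(s(15, -9)) = 1/99746 + 25*(-1*15² + 15*(-9) - 9*15) = 1/99746 + 25*(-1*225 - 135 - 135) = 1/99746 + 25*(-225 - 135 - 135) = 1/99746 + 25*(-495) = 1/99746 - 12375 = -1234356749/99746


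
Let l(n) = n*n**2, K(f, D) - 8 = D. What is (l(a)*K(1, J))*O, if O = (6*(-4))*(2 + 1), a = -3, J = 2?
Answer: 19440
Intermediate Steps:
K(f, D) = 8 + D
O = -72 (O = -24*3 = -72)
l(n) = n**3
(l(a)*K(1, J))*O = ((-3)**3*(8 + 2))*(-72) = -27*10*(-72) = -270*(-72) = 19440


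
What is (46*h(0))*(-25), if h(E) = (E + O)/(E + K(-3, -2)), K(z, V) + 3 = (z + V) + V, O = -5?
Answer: -575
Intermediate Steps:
K(z, V) = -3 + z + 2*V (K(z, V) = -3 + ((z + V) + V) = -3 + ((V + z) + V) = -3 + (z + 2*V) = -3 + z + 2*V)
h(E) = (-5 + E)/(-10 + E) (h(E) = (E - 5)/(E + (-3 - 3 + 2*(-2))) = (-5 + E)/(E + (-3 - 3 - 4)) = (-5 + E)/(E - 10) = (-5 + E)/(-10 + E))
(46*h(0))*(-25) = (46*((-5 + 0)/(-10 + 0)))*(-25) = (46*(-5/(-10)))*(-25) = (46*(-⅒*(-5)))*(-25) = (46*(½))*(-25) = 23*(-25) = -575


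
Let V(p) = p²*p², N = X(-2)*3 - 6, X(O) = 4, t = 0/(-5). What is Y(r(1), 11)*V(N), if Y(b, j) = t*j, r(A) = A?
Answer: 0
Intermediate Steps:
t = 0 (t = 0*(-⅕) = 0)
N = 6 (N = 4*3 - 6 = 12 - 6 = 6)
Y(b, j) = 0 (Y(b, j) = 0*j = 0)
V(p) = p⁴
Y(r(1), 11)*V(N) = 0*6⁴ = 0*1296 = 0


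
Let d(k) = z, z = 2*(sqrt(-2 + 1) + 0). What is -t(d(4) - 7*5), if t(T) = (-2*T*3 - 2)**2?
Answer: -43120 + 4992*I ≈ -43120.0 + 4992.0*I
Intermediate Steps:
z = 2*I (z = 2*(sqrt(-1) + 0) = 2*(I + 0) = 2*I ≈ 2.0*I)
d(k) = 2*I
t(T) = (-2 - 6*T)**2 (t(T) = (-6*T - 2)**2 = (-2 - 6*T)**2)
-t(d(4) - 7*5) = -4*(1 + 3*(2*I - 7*5))**2 = -4*(1 + 3*(2*I - 35))**2 = -4*(1 + 3*(-35 + 2*I))**2 = -4*(1 + (-105 + 6*I))**2 = -4*(-104 + 6*I)**2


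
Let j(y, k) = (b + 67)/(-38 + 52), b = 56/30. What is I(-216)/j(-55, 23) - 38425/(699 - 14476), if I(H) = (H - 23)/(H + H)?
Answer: 2973142405/1024678152 ≈ 2.9015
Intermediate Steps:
b = 28/15 (b = 56*(1/30) = 28/15 ≈ 1.8667)
I(H) = (-23 + H)/(2*H) (I(H) = (-23 + H)/((2*H)) = (-23 + H)*(1/(2*H)) = (-23 + H)/(2*H))
j(y, k) = 1033/210 (j(y, k) = (28/15 + 67)/(-38 + 52) = (1033/15)/14 = (1033/15)*(1/14) = 1033/210)
I(-216)/j(-55, 23) - 38425/(699 - 14476) = ((½)*(-23 - 216)/(-216))/(1033/210) - 38425/(699 - 14476) = ((½)*(-1/216)*(-239))*(210/1033) - 38425/(-13777) = (239/432)*(210/1033) - 38425*(-1/13777) = 8365/74376 + 38425/13777 = 2973142405/1024678152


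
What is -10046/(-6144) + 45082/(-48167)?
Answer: 103450937/147969024 ≈ 0.69914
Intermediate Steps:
-10046/(-6144) + 45082/(-48167) = -10046*(-1/6144) + 45082*(-1/48167) = 5023/3072 - 45082/48167 = 103450937/147969024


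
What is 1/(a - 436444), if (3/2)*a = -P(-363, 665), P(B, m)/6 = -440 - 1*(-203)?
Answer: -1/435496 ≈ -2.2962e-6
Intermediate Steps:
P(B, m) = -1422 (P(B, m) = 6*(-440 - 1*(-203)) = 6*(-440 + 203) = 6*(-237) = -1422)
a = 948 (a = 2*(-1*(-1422))/3 = (⅔)*1422 = 948)
1/(a - 436444) = 1/(948 - 436444) = 1/(-435496) = -1/435496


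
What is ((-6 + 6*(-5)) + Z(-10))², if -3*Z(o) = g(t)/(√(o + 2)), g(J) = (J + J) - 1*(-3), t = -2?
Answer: (432 + I*√2)²/144 ≈ 1296.0 + 8.4853*I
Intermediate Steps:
g(J) = 3 + 2*J (g(J) = 2*J + 3 = 3 + 2*J)
Z(o) = 1/(3*√(2 + o)) (Z(o) = -(3 + 2*(-2))/(3*(√(o + 2))) = -(3 - 4)/(3*(√(2 + o))) = -(-1)/(3*√(2 + o)) = 1/(3*√(2 + o)))
((-6 + 6*(-5)) + Z(-10))² = ((-6 + 6*(-5)) + 1/(3*√(2 - 10)))² = ((-6 - 30) + 1/(3*√(-8)))² = (-36 + (-I*√2/4)/3)² = (-36 - I*√2/12)²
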